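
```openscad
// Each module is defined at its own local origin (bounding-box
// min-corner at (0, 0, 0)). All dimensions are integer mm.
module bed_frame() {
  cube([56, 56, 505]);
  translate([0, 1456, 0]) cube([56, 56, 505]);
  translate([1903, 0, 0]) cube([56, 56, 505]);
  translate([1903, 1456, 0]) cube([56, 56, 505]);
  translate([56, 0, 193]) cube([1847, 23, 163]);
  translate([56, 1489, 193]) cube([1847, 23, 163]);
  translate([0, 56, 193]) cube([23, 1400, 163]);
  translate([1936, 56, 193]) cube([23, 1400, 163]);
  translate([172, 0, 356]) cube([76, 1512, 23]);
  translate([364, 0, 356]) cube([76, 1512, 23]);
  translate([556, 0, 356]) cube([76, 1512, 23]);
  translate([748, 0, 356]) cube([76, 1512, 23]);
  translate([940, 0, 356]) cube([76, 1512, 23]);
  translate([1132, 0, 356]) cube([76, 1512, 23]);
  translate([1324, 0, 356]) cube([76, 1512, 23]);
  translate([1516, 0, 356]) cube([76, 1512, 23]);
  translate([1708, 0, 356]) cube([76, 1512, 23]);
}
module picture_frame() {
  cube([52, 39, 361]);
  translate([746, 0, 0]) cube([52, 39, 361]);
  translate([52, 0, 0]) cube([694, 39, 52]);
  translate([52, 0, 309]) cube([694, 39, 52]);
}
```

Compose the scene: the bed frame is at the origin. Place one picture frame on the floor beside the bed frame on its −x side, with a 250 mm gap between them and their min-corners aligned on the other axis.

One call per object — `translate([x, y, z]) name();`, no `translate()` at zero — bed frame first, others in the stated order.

bed_frame();
translate([-1048, 0, 0]) picture_frame();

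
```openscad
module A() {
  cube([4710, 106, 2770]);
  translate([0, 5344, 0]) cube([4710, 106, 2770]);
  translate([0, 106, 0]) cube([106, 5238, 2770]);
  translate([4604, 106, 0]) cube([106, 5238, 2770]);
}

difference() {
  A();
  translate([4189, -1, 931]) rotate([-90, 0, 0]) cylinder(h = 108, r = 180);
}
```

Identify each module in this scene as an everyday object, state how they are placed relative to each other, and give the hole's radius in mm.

A is a house frame. The house frame has a circular hole through its front wall. The hole's radius is 180 mm.

The subtracted cylinder has r = 180 mm.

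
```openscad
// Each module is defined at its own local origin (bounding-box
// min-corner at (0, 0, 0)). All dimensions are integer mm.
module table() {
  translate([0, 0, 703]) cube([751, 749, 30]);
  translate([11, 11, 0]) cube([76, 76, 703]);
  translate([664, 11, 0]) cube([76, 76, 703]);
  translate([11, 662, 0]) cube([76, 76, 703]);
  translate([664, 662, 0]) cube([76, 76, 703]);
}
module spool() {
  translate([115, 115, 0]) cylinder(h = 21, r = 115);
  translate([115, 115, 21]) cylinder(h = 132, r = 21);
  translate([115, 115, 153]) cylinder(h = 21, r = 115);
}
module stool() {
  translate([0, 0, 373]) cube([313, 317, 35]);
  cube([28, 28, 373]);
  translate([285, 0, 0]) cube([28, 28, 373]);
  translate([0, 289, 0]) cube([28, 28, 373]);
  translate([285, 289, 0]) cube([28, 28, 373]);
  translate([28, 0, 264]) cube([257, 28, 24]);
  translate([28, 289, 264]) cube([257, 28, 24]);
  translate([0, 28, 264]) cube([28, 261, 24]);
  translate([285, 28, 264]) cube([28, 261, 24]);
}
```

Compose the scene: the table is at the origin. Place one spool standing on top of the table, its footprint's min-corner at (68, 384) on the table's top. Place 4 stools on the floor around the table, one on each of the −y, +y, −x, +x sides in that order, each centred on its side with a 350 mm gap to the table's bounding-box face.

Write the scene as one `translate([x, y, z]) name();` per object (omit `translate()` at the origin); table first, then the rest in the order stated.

table();
translate([68, 384, 733]) spool();
translate([219, -667, 0]) stool();
translate([219, 1099, 0]) stool();
translate([-663, 216, 0]) stool();
translate([1101, 216, 0]) stool();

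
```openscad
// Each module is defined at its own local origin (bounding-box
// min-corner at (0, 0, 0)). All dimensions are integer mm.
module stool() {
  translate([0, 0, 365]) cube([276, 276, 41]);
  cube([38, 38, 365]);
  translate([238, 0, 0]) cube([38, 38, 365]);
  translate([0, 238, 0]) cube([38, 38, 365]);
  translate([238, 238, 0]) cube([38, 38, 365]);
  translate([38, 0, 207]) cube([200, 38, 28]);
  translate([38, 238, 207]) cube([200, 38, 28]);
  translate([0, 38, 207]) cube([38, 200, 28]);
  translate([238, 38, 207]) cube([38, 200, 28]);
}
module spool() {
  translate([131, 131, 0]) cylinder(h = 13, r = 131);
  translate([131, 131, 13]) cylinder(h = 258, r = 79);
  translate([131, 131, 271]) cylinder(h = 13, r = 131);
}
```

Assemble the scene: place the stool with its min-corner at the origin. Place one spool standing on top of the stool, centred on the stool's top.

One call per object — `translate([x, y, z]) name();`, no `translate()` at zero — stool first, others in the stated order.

stool();
translate([7, 7, 406]) spool();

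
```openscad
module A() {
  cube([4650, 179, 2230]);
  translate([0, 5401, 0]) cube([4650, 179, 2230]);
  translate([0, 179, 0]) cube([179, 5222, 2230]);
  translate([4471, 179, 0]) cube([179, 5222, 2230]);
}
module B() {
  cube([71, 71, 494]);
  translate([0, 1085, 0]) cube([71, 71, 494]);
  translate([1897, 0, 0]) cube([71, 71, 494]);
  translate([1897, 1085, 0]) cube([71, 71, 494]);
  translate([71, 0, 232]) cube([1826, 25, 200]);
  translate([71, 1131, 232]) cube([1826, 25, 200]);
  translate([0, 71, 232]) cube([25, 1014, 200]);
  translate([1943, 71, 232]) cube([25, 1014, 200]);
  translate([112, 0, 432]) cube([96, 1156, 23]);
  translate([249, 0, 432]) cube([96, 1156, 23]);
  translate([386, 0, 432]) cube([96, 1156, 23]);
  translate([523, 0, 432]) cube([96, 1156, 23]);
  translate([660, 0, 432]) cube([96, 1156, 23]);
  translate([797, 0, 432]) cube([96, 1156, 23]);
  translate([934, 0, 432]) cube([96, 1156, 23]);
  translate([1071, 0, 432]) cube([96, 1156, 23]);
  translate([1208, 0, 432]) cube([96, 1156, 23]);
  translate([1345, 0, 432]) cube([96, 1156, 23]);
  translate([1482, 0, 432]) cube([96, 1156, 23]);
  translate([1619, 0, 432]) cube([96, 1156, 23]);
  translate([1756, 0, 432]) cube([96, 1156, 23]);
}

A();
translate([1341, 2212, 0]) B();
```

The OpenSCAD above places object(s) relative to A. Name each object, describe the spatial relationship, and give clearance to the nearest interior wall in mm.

A is a house frame. B is a bed frame. The bed frame sits inside the house frame, centred. The clearance to the nearest interior wall is 1162 mm.

Clearances: x = 1162, y = 2033; minimum 1162 mm.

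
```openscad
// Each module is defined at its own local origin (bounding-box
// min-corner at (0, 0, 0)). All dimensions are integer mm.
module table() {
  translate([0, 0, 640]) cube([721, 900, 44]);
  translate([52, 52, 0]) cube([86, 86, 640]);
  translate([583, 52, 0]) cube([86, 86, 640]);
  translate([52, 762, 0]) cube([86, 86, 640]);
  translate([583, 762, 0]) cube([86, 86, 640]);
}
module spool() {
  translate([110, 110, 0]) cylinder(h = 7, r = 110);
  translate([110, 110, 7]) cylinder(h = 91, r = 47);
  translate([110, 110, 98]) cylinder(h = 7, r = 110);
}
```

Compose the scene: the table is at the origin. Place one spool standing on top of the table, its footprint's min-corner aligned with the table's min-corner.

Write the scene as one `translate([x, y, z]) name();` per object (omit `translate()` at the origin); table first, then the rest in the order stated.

table();
translate([0, 0, 684]) spool();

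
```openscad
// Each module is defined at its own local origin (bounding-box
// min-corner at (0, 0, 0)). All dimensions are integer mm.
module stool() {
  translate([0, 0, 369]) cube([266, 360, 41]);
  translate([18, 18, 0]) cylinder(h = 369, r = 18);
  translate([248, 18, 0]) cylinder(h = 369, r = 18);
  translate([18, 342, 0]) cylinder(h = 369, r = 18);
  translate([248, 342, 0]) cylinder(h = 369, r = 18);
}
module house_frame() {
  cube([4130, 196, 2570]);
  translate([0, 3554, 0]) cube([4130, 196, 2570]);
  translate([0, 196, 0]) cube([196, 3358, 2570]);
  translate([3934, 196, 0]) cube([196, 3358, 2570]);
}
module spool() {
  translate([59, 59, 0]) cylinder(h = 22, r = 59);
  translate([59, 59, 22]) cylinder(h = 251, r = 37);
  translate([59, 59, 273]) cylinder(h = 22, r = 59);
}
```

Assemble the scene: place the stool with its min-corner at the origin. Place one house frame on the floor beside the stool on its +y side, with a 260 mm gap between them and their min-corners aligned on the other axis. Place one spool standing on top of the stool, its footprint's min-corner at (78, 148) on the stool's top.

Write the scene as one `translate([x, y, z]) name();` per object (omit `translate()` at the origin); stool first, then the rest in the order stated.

stool();
translate([0, 620, 0]) house_frame();
translate([78, 148, 410]) spool();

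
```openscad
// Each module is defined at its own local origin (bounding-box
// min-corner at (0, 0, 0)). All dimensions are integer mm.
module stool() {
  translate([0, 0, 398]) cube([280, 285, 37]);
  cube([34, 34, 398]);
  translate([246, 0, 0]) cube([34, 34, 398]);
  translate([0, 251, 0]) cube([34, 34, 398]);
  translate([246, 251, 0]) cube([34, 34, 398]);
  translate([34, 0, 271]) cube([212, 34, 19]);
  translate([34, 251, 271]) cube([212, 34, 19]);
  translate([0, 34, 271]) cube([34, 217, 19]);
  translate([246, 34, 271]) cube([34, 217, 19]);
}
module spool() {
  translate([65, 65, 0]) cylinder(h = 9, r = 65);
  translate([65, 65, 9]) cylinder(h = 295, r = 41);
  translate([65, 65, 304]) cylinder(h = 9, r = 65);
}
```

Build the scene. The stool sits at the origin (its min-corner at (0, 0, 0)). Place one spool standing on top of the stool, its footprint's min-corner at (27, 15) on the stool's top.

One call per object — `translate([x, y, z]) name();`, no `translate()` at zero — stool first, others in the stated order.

stool();
translate([27, 15, 435]) spool();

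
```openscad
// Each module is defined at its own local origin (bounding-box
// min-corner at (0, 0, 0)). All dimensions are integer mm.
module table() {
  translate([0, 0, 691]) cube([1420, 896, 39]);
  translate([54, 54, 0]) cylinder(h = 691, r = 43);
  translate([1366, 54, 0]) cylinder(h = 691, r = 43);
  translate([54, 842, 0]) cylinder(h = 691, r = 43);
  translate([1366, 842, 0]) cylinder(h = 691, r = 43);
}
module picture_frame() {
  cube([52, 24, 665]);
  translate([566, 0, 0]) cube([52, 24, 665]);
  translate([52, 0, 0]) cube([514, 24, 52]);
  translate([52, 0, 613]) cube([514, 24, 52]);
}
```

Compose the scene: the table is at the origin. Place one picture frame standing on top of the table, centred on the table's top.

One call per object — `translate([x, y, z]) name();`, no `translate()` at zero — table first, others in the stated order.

table();
translate([401, 436, 730]) picture_frame();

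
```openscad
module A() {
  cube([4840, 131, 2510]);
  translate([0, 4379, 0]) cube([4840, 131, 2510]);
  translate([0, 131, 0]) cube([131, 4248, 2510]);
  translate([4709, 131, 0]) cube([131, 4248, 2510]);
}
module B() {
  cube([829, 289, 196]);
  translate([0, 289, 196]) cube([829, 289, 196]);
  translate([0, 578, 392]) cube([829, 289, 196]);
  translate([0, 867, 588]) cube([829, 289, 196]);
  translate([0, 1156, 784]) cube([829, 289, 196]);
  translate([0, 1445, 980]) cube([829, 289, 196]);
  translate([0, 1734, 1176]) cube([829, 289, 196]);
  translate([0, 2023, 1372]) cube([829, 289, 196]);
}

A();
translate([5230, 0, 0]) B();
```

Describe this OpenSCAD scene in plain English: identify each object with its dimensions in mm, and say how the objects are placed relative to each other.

A is a box-shaped house frame (walls only): outside footprint 4840×4510 mm, wall height 2510 mm, wall thickness 131 mm. The two y-facing walls run the full x-width; the two x-facing walls fit between the inner faces of the y-facing walls.

B is a run of 8 identical solid stair steps. Each tread is 829×289 mm and each step block is 196 mm high. Step 1 rests on the floor; step k is offset from step 1 by (k−1)×289 mm in y and (k−1)×196 mm in z.

The staircase is on the floor beside the house frame on its +x side.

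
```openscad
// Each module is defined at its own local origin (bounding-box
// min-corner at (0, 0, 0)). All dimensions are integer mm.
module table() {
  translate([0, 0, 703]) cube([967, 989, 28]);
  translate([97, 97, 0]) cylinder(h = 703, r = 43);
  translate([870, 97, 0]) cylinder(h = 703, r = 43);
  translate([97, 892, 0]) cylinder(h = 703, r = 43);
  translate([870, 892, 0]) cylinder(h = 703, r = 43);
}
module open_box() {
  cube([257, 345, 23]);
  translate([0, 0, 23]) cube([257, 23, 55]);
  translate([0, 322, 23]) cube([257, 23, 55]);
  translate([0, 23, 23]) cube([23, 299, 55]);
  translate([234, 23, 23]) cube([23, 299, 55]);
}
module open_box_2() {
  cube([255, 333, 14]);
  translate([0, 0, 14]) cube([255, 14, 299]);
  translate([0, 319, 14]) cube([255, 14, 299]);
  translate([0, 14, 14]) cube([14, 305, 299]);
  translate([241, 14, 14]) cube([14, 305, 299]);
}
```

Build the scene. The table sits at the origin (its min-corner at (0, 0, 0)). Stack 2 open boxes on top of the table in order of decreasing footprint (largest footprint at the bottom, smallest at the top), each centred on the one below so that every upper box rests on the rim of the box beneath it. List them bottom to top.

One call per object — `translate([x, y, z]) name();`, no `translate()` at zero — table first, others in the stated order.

table();
translate([355, 322, 731]) open_box();
translate([356, 328, 809]) open_box_2();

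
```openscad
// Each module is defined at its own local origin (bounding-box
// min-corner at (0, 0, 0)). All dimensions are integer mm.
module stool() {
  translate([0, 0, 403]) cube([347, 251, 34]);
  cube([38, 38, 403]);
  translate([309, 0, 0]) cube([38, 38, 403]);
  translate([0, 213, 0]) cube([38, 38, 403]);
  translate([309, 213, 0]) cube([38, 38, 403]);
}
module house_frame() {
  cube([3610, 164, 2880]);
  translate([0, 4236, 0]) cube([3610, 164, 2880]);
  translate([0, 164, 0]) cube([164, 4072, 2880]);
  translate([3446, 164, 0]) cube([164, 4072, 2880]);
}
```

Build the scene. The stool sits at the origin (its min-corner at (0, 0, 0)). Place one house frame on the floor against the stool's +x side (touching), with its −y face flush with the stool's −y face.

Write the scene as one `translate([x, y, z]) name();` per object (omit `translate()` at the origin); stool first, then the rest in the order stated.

stool();
translate([347, 0, 0]) house_frame();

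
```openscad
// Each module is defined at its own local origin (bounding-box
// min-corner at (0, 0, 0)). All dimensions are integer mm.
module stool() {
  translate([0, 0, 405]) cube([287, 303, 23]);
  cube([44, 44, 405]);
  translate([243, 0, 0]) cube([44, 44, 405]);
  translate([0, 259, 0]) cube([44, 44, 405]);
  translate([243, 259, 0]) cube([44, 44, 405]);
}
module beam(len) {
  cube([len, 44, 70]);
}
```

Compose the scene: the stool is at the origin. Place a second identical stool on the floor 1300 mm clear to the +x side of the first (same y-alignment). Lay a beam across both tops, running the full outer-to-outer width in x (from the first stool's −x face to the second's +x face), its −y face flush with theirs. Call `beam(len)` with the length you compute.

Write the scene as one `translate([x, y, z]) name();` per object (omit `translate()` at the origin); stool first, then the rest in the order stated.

stool();
translate([1587, 0, 0]) stool();
translate([0, 0, 428]) beam(1874);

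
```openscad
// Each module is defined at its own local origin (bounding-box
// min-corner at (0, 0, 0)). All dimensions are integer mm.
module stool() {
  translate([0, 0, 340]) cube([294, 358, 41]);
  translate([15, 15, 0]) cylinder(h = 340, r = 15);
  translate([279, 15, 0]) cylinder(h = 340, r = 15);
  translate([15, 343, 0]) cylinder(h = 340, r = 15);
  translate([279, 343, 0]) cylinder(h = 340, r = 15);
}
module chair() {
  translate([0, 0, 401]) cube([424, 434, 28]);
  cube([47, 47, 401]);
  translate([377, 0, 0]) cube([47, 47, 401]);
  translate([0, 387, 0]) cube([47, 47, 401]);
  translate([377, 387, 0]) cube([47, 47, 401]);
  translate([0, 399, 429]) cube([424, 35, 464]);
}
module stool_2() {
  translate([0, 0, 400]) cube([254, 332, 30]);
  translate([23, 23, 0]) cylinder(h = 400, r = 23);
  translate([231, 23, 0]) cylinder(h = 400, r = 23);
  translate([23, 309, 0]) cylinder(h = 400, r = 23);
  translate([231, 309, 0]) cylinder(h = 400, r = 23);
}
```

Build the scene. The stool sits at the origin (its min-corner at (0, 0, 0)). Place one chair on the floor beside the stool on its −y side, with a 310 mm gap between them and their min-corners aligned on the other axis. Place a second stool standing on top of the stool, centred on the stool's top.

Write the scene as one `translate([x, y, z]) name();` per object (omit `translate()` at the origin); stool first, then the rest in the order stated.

stool();
translate([0, -744, 0]) chair();
translate([20, 13, 381]) stool_2();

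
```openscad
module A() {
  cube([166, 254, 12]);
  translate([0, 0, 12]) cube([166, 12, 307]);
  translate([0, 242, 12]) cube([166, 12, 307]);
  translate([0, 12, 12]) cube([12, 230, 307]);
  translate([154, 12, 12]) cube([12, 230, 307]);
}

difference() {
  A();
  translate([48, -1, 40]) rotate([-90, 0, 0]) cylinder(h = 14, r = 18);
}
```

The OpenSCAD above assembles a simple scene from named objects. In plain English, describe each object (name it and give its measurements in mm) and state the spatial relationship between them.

A is an open-topped rectangular box: outside dimensions 166×254×319 mm, with a uniform wall and base thickness of 12 mm. The base is a full 166×254 slab on the floor; four walls sit on top of the base. The front and back walls (the −y and +y sides) span the full width; the two side walls fit between them.

The open box has a circular hole of radius 18 mm through its front wall, centred at (x = 48, z = 40).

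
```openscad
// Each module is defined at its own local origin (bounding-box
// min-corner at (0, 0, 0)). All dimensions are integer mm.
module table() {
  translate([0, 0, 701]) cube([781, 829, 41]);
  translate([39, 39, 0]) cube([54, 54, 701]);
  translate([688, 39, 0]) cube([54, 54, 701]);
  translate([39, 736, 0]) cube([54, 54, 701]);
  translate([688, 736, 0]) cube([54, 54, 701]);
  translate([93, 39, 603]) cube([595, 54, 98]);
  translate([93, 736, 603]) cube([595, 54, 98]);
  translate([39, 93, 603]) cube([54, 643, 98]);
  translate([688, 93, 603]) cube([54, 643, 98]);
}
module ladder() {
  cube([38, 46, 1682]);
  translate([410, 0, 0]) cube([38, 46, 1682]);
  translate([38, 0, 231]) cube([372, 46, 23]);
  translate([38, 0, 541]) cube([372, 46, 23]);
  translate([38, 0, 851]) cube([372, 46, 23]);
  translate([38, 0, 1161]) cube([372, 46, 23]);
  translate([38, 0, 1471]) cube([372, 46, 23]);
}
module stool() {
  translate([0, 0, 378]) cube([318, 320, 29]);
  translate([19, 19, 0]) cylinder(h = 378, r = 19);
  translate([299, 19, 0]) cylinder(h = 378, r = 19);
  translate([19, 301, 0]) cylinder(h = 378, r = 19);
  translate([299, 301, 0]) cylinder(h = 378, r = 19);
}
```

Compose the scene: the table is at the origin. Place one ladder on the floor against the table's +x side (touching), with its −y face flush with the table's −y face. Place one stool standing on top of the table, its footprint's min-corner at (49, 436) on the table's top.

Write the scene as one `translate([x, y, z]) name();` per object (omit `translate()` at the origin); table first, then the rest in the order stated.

table();
translate([781, 0, 0]) ladder();
translate([49, 436, 742]) stool();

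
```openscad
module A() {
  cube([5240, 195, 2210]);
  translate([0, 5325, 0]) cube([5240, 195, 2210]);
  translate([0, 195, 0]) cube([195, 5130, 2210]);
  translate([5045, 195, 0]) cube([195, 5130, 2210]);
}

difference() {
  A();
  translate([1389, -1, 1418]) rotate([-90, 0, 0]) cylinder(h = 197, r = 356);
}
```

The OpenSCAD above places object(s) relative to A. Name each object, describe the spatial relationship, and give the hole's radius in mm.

A is a house frame. The house frame has a circular hole through its front wall. The hole's radius is 356 mm.

The subtracted cylinder has r = 356 mm.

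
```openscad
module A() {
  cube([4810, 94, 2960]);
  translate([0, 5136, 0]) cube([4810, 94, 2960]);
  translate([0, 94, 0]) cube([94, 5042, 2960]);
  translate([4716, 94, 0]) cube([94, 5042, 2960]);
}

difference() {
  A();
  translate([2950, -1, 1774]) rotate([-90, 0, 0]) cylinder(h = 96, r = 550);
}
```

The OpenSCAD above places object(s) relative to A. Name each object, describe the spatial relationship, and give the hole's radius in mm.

A is a house frame. The house frame has a circular hole through its front wall. The hole's radius is 550 mm.

The subtracted cylinder has r = 550 mm.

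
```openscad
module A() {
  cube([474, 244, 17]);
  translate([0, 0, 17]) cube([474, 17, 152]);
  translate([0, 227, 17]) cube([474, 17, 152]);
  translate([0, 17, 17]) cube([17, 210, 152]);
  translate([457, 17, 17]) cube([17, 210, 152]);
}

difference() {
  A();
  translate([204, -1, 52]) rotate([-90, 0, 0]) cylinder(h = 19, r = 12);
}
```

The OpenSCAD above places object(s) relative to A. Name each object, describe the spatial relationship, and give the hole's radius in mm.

A is an open box. The open box has a circular hole through its front wall. The hole's radius is 12 mm.

The subtracted cylinder has r = 12 mm.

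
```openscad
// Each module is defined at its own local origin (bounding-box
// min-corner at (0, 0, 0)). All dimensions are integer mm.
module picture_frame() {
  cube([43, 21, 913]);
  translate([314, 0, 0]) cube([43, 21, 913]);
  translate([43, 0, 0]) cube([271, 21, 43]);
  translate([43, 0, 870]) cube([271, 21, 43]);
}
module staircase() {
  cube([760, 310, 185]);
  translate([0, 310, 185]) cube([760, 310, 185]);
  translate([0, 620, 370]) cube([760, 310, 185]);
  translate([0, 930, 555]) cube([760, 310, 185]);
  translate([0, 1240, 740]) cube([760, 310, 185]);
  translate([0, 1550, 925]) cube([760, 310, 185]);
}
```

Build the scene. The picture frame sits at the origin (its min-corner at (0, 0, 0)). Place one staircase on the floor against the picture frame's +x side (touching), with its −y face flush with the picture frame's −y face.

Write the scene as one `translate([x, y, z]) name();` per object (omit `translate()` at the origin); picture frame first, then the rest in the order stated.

picture_frame();
translate([357, 0, 0]) staircase();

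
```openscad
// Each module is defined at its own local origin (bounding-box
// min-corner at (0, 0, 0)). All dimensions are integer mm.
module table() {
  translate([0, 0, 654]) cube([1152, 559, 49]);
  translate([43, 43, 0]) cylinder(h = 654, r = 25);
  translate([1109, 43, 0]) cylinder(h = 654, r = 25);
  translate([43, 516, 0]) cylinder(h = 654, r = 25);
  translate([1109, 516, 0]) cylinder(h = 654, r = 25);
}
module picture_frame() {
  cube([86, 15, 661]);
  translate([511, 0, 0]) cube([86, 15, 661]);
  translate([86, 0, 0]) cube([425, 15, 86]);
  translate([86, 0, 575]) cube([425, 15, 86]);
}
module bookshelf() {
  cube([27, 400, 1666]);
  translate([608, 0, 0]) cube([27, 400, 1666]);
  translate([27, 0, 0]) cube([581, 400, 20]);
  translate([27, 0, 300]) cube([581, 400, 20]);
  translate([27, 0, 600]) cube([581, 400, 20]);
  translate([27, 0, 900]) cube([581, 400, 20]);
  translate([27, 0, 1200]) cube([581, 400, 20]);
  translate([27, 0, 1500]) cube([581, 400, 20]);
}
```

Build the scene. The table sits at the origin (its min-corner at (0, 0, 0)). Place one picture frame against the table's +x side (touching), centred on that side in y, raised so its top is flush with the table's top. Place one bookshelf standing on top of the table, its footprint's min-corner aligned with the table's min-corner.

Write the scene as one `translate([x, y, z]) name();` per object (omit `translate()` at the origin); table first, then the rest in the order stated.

table();
translate([1152, 272, 42]) picture_frame();
translate([0, 0, 703]) bookshelf();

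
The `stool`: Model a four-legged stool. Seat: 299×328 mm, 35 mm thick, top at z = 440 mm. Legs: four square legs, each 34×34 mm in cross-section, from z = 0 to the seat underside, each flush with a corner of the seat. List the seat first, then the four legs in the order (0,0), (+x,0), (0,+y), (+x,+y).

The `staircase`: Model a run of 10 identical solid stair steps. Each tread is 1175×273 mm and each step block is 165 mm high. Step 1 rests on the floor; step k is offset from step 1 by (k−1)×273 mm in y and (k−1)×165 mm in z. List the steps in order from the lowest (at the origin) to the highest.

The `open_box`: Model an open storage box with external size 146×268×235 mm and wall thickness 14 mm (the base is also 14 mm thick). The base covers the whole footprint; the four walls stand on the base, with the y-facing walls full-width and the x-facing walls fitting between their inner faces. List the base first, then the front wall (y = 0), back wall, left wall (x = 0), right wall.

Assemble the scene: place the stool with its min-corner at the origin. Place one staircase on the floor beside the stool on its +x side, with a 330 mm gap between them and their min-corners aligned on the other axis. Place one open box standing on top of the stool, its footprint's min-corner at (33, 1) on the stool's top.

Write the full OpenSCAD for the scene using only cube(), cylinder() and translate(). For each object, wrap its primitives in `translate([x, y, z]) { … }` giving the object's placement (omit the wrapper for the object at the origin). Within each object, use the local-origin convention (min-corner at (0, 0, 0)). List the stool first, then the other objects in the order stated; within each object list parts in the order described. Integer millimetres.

translate([0, 0, 405]) cube([299, 328, 35]);
cube([34, 34, 405]);
translate([265, 0, 0]) cube([34, 34, 405]);
translate([0, 294, 0]) cube([34, 34, 405]);
translate([265, 294, 0]) cube([34, 34, 405]);
translate([629, 0, 0]) {
  cube([1175, 273, 165]);
  translate([0, 273, 165]) cube([1175, 273, 165]);
  translate([0, 546, 330]) cube([1175, 273, 165]);
  translate([0, 819, 495]) cube([1175, 273, 165]);
  translate([0, 1092, 660]) cube([1175, 273, 165]);
  translate([0, 1365, 825]) cube([1175, 273, 165]);
  translate([0, 1638, 990]) cube([1175, 273, 165]);
  translate([0, 1911, 1155]) cube([1175, 273, 165]);
  translate([0, 2184, 1320]) cube([1175, 273, 165]);
  translate([0, 2457, 1485]) cube([1175, 273, 165]);
}
translate([33, 1, 440]) {
  cube([146, 268, 14]);
  translate([0, 0, 14]) cube([146, 14, 221]);
  translate([0, 254, 14]) cube([146, 14, 221]);
  translate([0, 14, 14]) cube([14, 240, 221]);
  translate([132, 14, 14]) cube([14, 240, 221]);
}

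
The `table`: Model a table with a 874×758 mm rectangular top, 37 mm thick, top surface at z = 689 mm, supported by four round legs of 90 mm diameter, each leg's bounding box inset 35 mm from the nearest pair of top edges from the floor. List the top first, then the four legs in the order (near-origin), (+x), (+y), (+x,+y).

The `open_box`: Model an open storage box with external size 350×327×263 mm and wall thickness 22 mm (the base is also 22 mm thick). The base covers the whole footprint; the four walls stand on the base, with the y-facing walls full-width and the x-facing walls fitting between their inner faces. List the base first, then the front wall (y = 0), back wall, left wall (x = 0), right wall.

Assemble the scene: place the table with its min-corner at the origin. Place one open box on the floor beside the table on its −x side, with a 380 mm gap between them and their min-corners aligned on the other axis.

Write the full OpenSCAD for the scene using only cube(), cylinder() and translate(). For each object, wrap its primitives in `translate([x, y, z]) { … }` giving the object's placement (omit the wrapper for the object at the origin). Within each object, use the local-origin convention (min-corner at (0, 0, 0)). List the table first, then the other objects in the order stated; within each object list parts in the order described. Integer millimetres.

translate([0, 0, 652]) cube([874, 758, 37]);
translate([80, 80, 0]) cylinder(h = 652, r = 45);
translate([794, 80, 0]) cylinder(h = 652, r = 45);
translate([80, 678, 0]) cylinder(h = 652, r = 45);
translate([794, 678, 0]) cylinder(h = 652, r = 45);
translate([-730, 0, 0]) {
  cube([350, 327, 22]);
  translate([0, 0, 22]) cube([350, 22, 241]);
  translate([0, 305, 22]) cube([350, 22, 241]);
  translate([0, 22, 22]) cube([22, 283, 241]);
  translate([328, 22, 22]) cube([22, 283, 241]);
}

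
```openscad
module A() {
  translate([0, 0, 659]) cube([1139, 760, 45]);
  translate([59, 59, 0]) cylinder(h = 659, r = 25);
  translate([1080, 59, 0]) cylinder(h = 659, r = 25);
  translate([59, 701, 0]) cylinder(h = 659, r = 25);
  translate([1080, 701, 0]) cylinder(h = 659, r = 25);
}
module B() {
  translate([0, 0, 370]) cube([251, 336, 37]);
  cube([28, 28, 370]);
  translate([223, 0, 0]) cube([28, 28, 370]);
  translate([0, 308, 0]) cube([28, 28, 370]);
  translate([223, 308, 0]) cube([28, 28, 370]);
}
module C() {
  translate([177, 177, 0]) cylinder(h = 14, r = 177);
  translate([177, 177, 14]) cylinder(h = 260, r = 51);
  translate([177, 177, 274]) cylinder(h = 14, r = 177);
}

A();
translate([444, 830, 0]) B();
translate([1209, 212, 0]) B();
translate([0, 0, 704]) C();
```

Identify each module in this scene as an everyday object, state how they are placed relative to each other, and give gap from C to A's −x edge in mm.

The spool's min-x is at 0; the table's min-x is 0; gap = 0 mm.

A is a table. B is a stool. C is a spool. Two stools sit around the table at the +y, +x sides. The spool is on top of the table. The gap from the spool to the table's −x edge is 0 mm.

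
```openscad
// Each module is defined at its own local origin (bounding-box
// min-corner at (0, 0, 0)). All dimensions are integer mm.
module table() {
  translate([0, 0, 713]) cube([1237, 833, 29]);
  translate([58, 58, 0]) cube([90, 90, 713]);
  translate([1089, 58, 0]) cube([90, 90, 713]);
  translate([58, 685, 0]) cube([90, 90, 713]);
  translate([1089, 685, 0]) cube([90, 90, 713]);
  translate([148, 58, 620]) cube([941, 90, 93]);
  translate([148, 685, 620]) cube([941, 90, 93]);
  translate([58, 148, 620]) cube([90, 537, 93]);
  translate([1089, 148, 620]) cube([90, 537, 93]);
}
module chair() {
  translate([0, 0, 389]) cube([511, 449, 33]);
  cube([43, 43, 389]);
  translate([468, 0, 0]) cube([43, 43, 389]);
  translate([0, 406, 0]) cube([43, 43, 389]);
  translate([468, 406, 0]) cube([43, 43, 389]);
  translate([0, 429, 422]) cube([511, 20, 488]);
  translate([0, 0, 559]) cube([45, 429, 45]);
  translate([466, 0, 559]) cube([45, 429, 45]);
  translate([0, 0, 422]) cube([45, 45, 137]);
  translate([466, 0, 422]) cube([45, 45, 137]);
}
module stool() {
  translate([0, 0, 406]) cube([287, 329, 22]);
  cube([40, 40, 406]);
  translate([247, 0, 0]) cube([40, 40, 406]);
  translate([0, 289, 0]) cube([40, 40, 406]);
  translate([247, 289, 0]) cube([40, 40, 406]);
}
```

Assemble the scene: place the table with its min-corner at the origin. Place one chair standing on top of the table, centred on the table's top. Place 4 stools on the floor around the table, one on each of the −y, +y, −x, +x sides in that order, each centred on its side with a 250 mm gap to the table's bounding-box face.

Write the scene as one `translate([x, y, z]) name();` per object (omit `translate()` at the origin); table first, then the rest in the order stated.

table();
translate([363, 192, 742]) chair();
translate([475, -579, 0]) stool();
translate([475, 1083, 0]) stool();
translate([-537, 252, 0]) stool();
translate([1487, 252, 0]) stool();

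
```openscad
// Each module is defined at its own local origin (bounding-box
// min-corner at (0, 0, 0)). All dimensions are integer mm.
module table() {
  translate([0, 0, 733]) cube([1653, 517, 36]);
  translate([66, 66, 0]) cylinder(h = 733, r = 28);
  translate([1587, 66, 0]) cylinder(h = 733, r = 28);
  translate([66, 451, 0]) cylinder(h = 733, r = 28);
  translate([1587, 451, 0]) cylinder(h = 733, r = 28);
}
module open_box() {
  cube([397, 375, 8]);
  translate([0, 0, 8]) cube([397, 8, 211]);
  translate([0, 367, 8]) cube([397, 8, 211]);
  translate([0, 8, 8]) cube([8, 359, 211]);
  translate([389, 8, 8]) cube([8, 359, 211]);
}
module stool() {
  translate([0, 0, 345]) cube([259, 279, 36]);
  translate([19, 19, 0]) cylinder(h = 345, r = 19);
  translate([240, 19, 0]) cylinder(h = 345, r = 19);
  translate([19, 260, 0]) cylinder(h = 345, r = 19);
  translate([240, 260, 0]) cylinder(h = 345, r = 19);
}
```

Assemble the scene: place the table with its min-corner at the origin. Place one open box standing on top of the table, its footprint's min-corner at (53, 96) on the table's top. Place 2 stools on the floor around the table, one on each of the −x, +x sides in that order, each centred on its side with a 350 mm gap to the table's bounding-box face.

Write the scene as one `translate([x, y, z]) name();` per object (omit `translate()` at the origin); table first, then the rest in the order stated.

table();
translate([53, 96, 769]) open_box();
translate([-609, 119, 0]) stool();
translate([2003, 119, 0]) stool();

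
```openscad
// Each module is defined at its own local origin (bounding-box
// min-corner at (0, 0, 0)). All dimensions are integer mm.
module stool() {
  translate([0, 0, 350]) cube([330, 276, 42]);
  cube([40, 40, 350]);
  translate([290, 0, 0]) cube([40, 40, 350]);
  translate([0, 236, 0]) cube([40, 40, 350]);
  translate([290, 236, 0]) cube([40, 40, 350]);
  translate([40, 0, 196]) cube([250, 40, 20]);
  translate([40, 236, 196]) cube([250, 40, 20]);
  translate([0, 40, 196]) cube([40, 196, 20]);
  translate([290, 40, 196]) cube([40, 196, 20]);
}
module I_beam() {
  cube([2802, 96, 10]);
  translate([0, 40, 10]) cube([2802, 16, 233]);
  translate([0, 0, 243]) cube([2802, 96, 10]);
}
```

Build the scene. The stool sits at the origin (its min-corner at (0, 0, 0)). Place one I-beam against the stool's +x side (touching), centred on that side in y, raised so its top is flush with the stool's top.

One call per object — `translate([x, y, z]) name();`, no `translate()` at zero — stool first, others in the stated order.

stool();
translate([330, 90, 139]) I_beam();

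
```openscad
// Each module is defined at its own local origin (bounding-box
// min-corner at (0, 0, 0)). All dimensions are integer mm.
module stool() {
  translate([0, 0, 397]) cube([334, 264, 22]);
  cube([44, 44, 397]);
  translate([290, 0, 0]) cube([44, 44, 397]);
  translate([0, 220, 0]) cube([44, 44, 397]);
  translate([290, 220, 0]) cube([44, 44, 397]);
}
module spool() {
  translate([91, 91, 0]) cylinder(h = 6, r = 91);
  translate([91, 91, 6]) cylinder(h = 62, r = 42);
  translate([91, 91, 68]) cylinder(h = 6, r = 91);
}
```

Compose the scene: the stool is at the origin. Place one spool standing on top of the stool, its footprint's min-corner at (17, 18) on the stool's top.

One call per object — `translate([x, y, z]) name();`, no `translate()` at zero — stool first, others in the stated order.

stool();
translate([17, 18, 419]) spool();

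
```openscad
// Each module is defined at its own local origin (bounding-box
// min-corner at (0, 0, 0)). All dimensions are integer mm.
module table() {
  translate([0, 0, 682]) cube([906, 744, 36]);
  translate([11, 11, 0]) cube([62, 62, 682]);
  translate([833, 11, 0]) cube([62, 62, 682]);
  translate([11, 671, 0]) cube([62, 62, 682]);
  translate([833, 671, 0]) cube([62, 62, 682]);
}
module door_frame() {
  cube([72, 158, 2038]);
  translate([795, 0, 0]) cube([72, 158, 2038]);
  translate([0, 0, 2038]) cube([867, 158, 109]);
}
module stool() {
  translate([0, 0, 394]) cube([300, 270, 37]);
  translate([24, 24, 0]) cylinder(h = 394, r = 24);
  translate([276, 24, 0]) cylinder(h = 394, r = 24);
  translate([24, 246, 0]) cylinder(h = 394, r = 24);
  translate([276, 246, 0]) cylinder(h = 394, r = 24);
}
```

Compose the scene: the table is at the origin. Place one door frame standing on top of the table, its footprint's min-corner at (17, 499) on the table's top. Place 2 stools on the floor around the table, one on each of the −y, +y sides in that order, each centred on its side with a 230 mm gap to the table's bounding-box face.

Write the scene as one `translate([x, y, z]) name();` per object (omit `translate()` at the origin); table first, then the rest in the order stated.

table();
translate([17, 499, 718]) door_frame();
translate([303, -500, 0]) stool();
translate([303, 974, 0]) stool();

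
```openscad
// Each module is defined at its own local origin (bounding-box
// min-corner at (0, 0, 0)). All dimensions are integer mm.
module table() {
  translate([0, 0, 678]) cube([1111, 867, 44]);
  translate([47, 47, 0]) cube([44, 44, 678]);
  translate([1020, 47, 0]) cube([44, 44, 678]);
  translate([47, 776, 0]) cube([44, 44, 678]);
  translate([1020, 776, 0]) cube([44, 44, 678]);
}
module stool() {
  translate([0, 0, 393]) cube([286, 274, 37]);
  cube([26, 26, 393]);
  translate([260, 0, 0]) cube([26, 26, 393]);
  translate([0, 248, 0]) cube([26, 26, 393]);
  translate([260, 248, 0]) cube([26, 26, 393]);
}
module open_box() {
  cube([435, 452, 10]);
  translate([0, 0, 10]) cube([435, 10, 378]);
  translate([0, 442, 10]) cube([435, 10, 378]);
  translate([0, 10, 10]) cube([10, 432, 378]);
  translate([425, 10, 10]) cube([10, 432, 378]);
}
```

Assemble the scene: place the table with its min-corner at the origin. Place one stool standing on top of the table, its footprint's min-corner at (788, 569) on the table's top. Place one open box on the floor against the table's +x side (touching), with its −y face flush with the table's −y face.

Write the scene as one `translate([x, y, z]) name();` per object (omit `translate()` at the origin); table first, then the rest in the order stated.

table();
translate([788, 569, 722]) stool();
translate([1111, 0, 0]) open_box();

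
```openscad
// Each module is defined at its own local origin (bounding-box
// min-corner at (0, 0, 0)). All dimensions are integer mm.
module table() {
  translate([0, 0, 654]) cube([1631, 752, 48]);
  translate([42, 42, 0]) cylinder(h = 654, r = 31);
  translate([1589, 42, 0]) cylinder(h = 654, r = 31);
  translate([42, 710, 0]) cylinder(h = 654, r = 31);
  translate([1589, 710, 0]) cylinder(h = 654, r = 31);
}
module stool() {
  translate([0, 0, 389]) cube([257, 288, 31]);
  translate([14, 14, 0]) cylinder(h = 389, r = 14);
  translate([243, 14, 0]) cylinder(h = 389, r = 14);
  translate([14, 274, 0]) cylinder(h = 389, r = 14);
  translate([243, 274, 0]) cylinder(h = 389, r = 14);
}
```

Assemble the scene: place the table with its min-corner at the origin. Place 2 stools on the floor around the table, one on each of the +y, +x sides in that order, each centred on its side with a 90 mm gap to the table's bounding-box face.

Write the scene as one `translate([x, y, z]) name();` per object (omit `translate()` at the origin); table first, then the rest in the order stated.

table();
translate([687, 842, 0]) stool();
translate([1721, 232, 0]) stool();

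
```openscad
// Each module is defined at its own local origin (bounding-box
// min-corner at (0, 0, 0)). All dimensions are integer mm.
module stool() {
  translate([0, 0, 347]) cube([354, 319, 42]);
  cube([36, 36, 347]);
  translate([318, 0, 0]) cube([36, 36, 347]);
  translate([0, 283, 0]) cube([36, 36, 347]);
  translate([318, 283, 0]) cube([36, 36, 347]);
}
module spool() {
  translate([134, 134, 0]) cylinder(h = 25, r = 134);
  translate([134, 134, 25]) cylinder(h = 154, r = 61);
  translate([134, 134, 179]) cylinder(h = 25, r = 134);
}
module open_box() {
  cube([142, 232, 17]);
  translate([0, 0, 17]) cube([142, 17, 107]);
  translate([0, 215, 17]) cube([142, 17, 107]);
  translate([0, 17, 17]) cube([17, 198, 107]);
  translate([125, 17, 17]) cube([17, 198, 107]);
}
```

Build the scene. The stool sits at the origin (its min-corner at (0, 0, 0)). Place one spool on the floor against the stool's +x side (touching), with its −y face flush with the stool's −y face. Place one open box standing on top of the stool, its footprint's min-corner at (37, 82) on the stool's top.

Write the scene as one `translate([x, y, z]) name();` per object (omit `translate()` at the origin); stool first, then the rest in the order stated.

stool();
translate([354, 0, 0]) spool();
translate([37, 82, 389]) open_box();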